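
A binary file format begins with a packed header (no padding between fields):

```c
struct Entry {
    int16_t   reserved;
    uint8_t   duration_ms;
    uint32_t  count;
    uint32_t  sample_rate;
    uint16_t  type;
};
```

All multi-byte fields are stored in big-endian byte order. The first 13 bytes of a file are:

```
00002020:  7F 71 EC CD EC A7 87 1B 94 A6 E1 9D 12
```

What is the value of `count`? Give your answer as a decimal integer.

`count` follows `reserved` (2 B), `duration_ms` (1 B), so it starts at offset 2 + 1 = 3 and occupies 4 bytes.
Bytes at offsets 3..6: CD EC A7 87.
In big-endian order the high byte comes first in memory.
The bytes are already most-significant first: 0xCDECA787.
0xCDECA787 = 3454838663.

3454838663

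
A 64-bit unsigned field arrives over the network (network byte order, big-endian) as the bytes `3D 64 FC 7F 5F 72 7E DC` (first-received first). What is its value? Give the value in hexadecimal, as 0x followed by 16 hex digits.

0x3D64FC7F5F727EDC

Big-endian: lowest address holds the most-significant byte.
The bytes are already most-significant first: 0x3D64FC7F5F727EDC.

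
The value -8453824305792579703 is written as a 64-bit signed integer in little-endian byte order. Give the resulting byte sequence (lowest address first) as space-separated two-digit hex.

89 87 AB 8B 95 FB AD 8A

Two's complement of -8453824305792579703 in 64 bits: 8453824305792579703 = 0x7552046A74547877; invert → 0x8AADFB958BAB8788; add 1 → 0x8AADFB958BAB8789.
Split into bytes (most-significant first): 8A AD FB 95 8B AB 87 89.
In little-endian order the low byte comes first in memory.
So at ascending addresses the bytes are 89 87 AB 8B 95 FB AD 8A.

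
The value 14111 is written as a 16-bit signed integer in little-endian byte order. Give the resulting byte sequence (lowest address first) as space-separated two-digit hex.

14111 in hexadecimal, padded to 16 bits, is 0x371F.
Split into bytes (most-significant first): 37 1F.
Little-endian stores the least-significant byte at the lowest address.
So at ascending addresses the bytes are 1F 37.

1F 37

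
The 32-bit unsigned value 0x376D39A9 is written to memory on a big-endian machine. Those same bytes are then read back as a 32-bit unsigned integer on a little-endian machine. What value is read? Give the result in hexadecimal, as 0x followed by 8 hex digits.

0xA9396D37

Stored big-endian, the bytes at ascending addresses are 37 6D 39 A9.
Read back as little-endian, the first byte is least significant, giving 0xA9396D37.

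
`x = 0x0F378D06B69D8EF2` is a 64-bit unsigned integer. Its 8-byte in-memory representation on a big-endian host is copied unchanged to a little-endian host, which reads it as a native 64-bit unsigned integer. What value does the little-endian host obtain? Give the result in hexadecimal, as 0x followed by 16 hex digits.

0xF28E9DB6068D370F

Stored big-endian, the bytes at ascending addresses are 0F 37 8D 06 B6 9D 8E F2.
Read back as little-endian, the first byte is least significant, giving 0xF28E9DB6068D370F.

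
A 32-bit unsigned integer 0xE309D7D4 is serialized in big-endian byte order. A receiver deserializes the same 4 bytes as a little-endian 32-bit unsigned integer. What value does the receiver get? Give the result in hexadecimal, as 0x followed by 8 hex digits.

Stored big-endian, the bytes at ascending addresses are E3 09 D7 D4.
Read back as little-endian, the first byte is least significant, giving 0xD4D709E3.

0xD4D709E3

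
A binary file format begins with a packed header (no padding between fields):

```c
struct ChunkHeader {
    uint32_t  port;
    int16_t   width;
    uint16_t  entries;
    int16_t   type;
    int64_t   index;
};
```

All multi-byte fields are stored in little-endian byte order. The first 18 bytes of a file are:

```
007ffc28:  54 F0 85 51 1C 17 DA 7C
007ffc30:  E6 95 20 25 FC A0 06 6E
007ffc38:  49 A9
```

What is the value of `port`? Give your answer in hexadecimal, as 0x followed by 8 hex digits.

0x5185F054

`port` is the first field, at byte offset 0, occupying 4 bytes.
Bytes at offsets 0..3: 54 F0 85 51.
In little-endian order the low byte comes first in memory.
Reassemble most-significant byte first: 51 85 F0 54 → 0x5185F054.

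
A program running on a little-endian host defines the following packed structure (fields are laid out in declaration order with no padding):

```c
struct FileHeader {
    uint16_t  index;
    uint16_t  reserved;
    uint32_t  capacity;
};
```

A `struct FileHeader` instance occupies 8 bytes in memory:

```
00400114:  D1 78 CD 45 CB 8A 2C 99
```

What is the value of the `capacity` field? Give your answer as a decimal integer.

`capacity` follows `index` (2 B), `reserved` (2 B), so it starts at offset 2 + 2 = 4 and occupies 4 bytes.
Bytes at offsets 4..7: CB 8A 2C 99.
In little-endian order the low byte comes first in memory.
Reassemble most-significant byte first: 99 2C 8A CB → 0x992C8ACB.
0x992C8ACB = 2569833163.

2569833163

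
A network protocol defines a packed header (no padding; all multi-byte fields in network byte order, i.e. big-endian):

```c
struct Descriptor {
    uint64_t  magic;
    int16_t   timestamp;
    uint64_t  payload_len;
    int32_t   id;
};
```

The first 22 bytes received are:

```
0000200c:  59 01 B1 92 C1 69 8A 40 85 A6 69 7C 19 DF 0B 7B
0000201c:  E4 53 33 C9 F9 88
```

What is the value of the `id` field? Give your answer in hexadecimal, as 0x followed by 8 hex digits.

`id` follows `magic` (8 B), `timestamp` (2 B), `payload_len` (8 B), so it starts at offset 8 + 2 + 8 = 18 and occupies 4 bytes.
Bytes at offsets 18..21: 33 C9 F9 88.
Big-endian: lowest address holds the most-significant byte.
The bytes are already most-significant first: 0x33C9F988.

0x33C9F988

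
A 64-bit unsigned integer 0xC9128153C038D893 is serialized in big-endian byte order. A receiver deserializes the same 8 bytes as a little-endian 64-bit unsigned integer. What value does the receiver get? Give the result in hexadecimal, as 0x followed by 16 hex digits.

Stored big-endian, the bytes at ascending addresses are C9 12 81 53 C0 38 D8 93.
Read back as little-endian, the first byte is least significant, giving 0x93D838C0538112C9.

0x93D838C0538112C9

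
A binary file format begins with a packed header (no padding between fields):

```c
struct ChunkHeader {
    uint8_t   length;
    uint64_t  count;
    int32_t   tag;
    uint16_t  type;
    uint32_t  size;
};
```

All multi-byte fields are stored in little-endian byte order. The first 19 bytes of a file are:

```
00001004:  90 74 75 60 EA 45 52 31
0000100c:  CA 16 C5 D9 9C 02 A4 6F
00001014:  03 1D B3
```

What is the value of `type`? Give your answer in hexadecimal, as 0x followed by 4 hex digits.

`type` follows `length` (1 B), `count` (8 B), `tag` (4 B), so it starts at offset 1 + 8 + 4 = 13 and occupies 2 bytes.
Bytes at offsets 13..14: 02 A4.
In little-endian order the low byte comes first in memory.
Reassemble most-significant byte first: A4 02 → 0xA402.

0xA402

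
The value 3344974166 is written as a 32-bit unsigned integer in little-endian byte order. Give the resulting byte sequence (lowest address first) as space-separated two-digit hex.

3344974166 in hexadecimal, padded to 32 bits, is 0xC7604156.
Split into bytes (most-significant first): C7 60 41 56.
Little-endian stores the least-significant byte at the lowest address.
So at ascending addresses the bytes are 56 41 60 C7.

56 41 60 C7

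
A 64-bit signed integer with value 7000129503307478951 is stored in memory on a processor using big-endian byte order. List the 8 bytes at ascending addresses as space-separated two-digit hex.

7000129503307478951 in hexadecimal, padded to 64 bits, is 0x612574B1EA5FB7A7.
Split into bytes (most-significant first): 61 25 74 B1 EA 5F B7 A7.
Big-endian stores the most-significant byte at the lowest address.
So the memory order matches the most-significant-first order: 61 25 74 B1 EA 5F B7 A7.

61 25 74 B1 EA 5F B7 A7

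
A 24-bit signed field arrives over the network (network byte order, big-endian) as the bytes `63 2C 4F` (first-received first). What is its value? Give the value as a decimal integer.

6499407

Big-endian: lowest address holds the most-significant byte.
The bytes are already most-significant first: 0x632C4F.
0x632C4F = 6499407.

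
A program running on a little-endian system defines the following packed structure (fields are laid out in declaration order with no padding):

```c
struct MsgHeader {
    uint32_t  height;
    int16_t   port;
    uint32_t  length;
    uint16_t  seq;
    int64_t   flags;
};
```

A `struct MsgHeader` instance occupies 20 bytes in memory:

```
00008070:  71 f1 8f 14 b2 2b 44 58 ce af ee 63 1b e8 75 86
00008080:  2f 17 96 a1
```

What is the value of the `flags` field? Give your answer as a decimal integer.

`flags` follows `height` (4 B), `port` (2 B), `length` (4 B), `seq` (2 B), so it starts at offset 4 + 2 + 4 + 2 = 12 and occupies 8 bytes.
Bytes at offsets 12..19: 1B E8 75 86 2F 17 96 A1.
Little-endian stores the least-significant byte at the lowest address.
Reassemble most-significant byte first: A1 96 17 2F 86 75 E8 1B → 0xA196172F8675E81B.
Top bit is set, so as a signed 64-bit value this is 0xA196172F8675E81B − 2^64 = -6803224694209779685.

-6803224694209779685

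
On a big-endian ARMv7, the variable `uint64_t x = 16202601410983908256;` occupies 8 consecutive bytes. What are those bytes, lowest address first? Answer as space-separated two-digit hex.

16202601410983908256 in hexadecimal, padded to 64 bits, is 0xE0DB342362F053A0.
Split into bytes (most-significant first): E0 DB 34 23 62 F0 53 A0.
Big-endian: lowest address holds the most-significant byte.
So the memory order matches the most-significant-first order: E0 DB 34 23 62 F0 53 A0.

E0 DB 34 23 62 F0 53 A0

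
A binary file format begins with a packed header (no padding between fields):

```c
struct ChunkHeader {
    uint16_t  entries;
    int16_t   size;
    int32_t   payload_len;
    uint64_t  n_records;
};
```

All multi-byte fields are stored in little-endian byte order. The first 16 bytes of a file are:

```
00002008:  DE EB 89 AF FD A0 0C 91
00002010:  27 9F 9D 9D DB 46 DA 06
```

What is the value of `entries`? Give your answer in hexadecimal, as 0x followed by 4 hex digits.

0xEBDE

`entries` is the first field, at byte offset 0, occupying 2 bytes.
Bytes at offsets 0..1: DE EB.
Little-endian: lowest address holds the least-significant byte.
Reassemble most-significant byte first: EB DE → 0xEBDE.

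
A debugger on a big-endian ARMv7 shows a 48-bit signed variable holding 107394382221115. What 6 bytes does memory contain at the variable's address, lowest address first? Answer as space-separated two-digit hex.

107394382221115 in hexadecimal, padded to 48 bits, is 0x61ACB400CF3B.
Split into bytes (most-significant first): 61 AC B4 00 CF 3B.
Big-endian stores the most-significant byte at the lowest address.
So the memory order matches the most-significant-first order: 61 AC B4 00 CF 3B.

61 AC B4 00 CF 3B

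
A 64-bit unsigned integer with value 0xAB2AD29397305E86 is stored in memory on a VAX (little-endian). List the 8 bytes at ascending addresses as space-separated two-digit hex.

86 5E 30 97 93 D2 2A AB

Split into bytes (most-significant first): AB 2A D2 93 97 30 5E 86.
Little-endian stores the least-significant byte at the lowest address.
So at ascending addresses the bytes are 86 5E 30 97 93 D2 2A AB.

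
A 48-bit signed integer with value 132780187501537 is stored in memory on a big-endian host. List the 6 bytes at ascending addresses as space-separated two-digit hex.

132780187501537 in hexadecimal, padded to 48 bits, is 0x78C34BE8C3E1.
Split into bytes (most-significant first): 78 C3 4B E8 C3 E1.
In big-endian order the high byte comes first in memory.
So the memory order matches the most-significant-first order: 78 C3 4B E8 C3 E1.

78 C3 4B E8 C3 E1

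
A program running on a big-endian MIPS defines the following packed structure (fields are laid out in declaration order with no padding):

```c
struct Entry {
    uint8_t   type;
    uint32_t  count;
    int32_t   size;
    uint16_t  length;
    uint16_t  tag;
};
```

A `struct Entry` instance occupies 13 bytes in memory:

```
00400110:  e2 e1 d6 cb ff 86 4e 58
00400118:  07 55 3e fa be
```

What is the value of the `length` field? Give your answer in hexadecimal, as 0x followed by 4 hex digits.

0x553E

`length` follows `type` (1 B), `count` (4 B), `size` (4 B), so it starts at offset 1 + 4 + 4 = 9 and occupies 2 bytes.
Bytes at offsets 9..10: 55 3E.
Big-endian stores the most-significant byte at the lowest address.
The bytes are already most-significant first: 0x553E.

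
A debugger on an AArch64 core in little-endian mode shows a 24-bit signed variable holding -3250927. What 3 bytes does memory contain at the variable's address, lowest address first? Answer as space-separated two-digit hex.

11 65 CE

Two's complement of -3250927 in 24 bits: 3250927 = 0x319AEF; invert → 0xCE6510; add 1 → 0xCE6511.
Split into bytes (most-significant first): CE 65 11.
Little-endian: lowest address holds the least-significant byte.
So at ascending addresses the bytes are 11 65 CE.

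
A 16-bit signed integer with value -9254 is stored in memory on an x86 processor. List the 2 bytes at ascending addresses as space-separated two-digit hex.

DA DB

Two's complement of -9254 in 16 bits: 9254 = 0x2426; invert → 0xDBD9; add 1 → 0xDBDA.
Split into bytes (most-significant first): DB DA.
Little-endian stores the least-significant byte at the lowest address.
So at ascending addresses the bytes are DA DB.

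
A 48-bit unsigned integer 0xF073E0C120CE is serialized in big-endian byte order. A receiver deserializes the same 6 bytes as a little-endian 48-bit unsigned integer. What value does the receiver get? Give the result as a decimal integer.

226640086987760

Stored big-endian, the bytes at ascending addresses are F0 73 E0 C1 20 CE.
Read back as little-endian, the first byte is least significant, giving 0xCE20C1E073F0.
0xCE20C1E073F0 = 226640086987760.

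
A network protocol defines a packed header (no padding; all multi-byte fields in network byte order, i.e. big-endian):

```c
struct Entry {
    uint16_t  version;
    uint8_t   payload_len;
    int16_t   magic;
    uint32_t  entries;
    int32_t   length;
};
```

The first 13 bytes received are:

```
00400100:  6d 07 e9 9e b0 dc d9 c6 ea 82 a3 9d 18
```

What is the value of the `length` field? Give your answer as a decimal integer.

`length` follows `version` (2 B), `payload_len` (1 B), `magic` (2 B), `entries` (4 B), so it starts at offset 2 + 1 + 2 + 4 = 9 and occupies 4 bytes.
Bytes at offsets 9..12: 82 A3 9D 18.
Big-endian stores the most-significant byte at the lowest address.
The bytes are already most-significant first: 0x82A39D18.
Top bit is set, so as a signed 32-bit value this is 0x82A39D18 − 2^32 = -2103206632.

-2103206632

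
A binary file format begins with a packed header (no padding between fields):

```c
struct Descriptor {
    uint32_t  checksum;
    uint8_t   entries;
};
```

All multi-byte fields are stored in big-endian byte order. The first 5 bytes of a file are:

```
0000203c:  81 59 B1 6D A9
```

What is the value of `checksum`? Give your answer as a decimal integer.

2170138989

`checksum` is the first field, at byte offset 0, occupying 4 bytes.
Bytes at offsets 0..3: 81 59 B1 6D.
Big-endian: lowest address holds the most-significant byte.
The bytes are already most-significant first: 0x8159B16D.
0x8159B16D = 2170138989.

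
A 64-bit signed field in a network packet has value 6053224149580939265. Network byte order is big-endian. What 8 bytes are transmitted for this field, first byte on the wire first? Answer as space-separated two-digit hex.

6053224149580939265 in hexadecimal, padded to 64 bits, is 0x54015F4AED968001.
Split into bytes (most-significant first): 54 01 5F 4A ED 96 80 01.
In big-endian order the high byte comes first in memory.
So the memory order matches the most-significant-first order: 54 01 5F 4A ED 96 80 01.

54 01 5F 4A ED 96 80 01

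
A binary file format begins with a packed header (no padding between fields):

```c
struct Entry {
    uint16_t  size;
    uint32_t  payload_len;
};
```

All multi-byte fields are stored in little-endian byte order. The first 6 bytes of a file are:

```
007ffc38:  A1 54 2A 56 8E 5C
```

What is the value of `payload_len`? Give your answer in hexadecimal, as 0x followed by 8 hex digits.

0x5C8E562A

`payload_len` follows `size` (2 bytes), so it starts at byte offset 2 and occupies 4 bytes.
Bytes at offsets 2..5: 2A 56 8E 5C.
Little-endian: lowest address holds the least-significant byte.
Reassemble most-significant byte first: 5C 8E 56 2A → 0x5C8E562A.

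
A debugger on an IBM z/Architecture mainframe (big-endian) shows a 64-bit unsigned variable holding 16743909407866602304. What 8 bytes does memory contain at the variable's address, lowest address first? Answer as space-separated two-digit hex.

16743909407866602304 in hexadecimal, padded to 64 bits, is 0xE85E50E4B735C340.
Split into bytes (most-significant first): E8 5E 50 E4 B7 35 C3 40.
In big-endian order the high byte comes first in memory.
So the memory order matches the most-significant-first order: E8 5E 50 E4 B7 35 C3 40.

E8 5E 50 E4 B7 35 C3 40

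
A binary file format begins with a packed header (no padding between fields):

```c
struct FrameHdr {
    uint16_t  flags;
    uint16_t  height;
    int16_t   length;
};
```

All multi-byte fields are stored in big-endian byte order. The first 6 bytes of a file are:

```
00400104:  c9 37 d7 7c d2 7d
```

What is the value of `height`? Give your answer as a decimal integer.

55164

`height` follows `flags` (2 bytes), so it starts at byte offset 2 and occupies 2 bytes.
Bytes at offsets 2..3: D7 7C.
Big-endian stores the most-significant byte at the lowest address.
The bytes are already most-significant first: 0xD77C.
0xD77C = 55164.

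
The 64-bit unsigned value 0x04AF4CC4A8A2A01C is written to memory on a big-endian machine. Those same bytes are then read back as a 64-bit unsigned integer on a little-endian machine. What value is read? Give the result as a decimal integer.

Stored big-endian, the bytes at ascending addresses are 04 AF 4C C4 A8 A2 A0 1C.
Read back as little-endian, the first byte is least significant, giving 0x1CA0A2A8C44CAF04.
0x1CA0A2A8C44CAF04 = 2062827475067252484.

2062827475067252484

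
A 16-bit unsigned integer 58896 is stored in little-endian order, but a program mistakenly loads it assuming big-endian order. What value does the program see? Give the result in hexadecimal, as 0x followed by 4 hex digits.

0x10E6

58896 in 16-bit hexadecimal is 0xE610.
Stored little-endian, the bytes at ascending addresses are 10 E6.
Read back as big-endian, the last byte is least significant, giving 0x10E6.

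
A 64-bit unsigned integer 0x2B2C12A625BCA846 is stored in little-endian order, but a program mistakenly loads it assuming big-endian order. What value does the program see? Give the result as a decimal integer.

Stored little-endian, the bytes at ascending addresses are 46 A8 BC 25 A6 12 2C 2B.
Read back as big-endian, the last byte is least significant, giving 0x46A8BC25A6122C2B.
0x46A8BC25A6122C2B = 5091526248628366379.

5091526248628366379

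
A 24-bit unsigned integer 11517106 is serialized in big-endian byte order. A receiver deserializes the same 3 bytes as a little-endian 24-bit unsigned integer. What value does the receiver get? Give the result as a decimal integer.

11517106 in 24-bit hexadecimal is 0xAFBCB2.
Stored big-endian, the bytes at ascending addresses are AF BC B2.
Read back as little-endian, the first byte is least significant, giving 0xB2BCAF.
0xB2BCAF = 11713711.

11713711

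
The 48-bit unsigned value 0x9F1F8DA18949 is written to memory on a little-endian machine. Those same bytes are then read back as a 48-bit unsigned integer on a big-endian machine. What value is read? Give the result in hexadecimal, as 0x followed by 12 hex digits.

Stored little-endian, the bytes at ascending addresses are 49 89 A1 8D 1F 9F.
Read back as big-endian, the last byte is least significant, giving 0x4989A18D1F9F.

0x4989A18D1F9F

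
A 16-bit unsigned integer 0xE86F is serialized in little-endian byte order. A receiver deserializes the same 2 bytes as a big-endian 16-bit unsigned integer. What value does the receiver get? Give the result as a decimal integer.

28648

Stored little-endian, the bytes at ascending addresses are 6F E8.
Read back as big-endian, the last byte is least significant, giving 0x6FE8.
0x6FE8 = 28648.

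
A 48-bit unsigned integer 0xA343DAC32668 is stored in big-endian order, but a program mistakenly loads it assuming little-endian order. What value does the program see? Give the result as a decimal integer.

Stored big-endian, the bytes at ascending addresses are A3 43 DA C3 26 68.
Read back as little-endian, the first byte is least significant, giving 0x6826C3DA43A3.
0x6826C3DA43A3 = 114515703907235.

114515703907235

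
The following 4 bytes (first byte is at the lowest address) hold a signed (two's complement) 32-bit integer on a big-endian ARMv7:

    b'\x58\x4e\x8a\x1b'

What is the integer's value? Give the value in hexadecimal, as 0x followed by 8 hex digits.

Big-endian stores the most-significant byte at the lowest address.
The bytes are already most-significant first: 0x584E8A1B.

0x584E8A1B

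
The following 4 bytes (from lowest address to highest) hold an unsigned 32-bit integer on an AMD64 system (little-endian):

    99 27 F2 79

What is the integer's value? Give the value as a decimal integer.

2045912985

Little-endian stores the least-significant byte at the lowest address.
Reassemble most-significant byte first: 79 F2 27 99 → 0x79F22799.
0x79F22799 = 2045912985.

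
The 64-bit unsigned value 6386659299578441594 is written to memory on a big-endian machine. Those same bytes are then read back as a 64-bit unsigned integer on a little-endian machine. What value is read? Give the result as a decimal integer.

8822500563330048344

6386659299578441594 in 64-bit hexadecimal is 0x58A1F8CB84D16F7A.
Stored big-endian, the bytes at ascending addresses are 58 A1 F8 CB 84 D1 6F 7A.
Read back as little-endian, the first byte is least significant, giving 0x7A6FD184CBF8A158.
0x7A6FD184CBF8A158 = 8822500563330048344.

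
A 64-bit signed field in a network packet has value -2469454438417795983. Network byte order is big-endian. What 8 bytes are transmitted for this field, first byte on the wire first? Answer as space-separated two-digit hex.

Two's complement of -2469454438417795983 in 64 bits: 2469454438417795983 = 0x224543BA5EE78B8F; invert → 0xDDBABC45A1187470; add 1 → 0xDDBABC45A1187471.
Split into bytes (most-significant first): DD BA BC 45 A1 18 74 71.
Big-endian: lowest address holds the most-significant byte.
So the memory order matches the most-significant-first order: DD BA BC 45 A1 18 74 71.

DD BA BC 45 A1 18 74 71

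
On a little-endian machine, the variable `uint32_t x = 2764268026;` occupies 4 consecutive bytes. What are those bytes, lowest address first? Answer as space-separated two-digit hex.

2764268026 in hexadecimal, padded to 32 bits, is 0xA4C361FA.
Split into bytes (most-significant first): A4 C3 61 FA.
In little-endian order the low byte comes first in memory.
So at ascending addresses the bytes are FA 61 C3 A4.

FA 61 C3 A4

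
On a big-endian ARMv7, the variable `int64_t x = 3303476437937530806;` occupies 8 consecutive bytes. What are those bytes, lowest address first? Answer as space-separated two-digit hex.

3303476437937530806 in hexadecimal, padded to 64 bits, is 0x2DD84E515723A7B6.
Split into bytes (most-significant first): 2D D8 4E 51 57 23 A7 B6.
Big-endian: lowest address holds the most-significant byte.
So the memory order matches the most-significant-first order: 2D D8 4E 51 57 23 A7 B6.

2D D8 4E 51 57 23 A7 B6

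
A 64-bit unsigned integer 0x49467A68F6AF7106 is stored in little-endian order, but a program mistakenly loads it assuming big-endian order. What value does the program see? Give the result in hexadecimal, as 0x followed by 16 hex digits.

Stored little-endian, the bytes at ascending addresses are 06 71 AF F6 68 7A 46 49.
Read back as big-endian, the last byte is least significant, giving 0x0671AFF6687A4649.

0x0671AFF6687A4649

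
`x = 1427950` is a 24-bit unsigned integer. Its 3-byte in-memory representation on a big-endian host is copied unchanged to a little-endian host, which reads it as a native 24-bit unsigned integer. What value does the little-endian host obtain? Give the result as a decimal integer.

1427950 in 24-bit hexadecimal is 0x15C9EE.
Stored big-endian, the bytes at ascending addresses are 15 C9 EE.
Read back as little-endian, the first byte is least significant, giving 0xEEC915.
0xEEC915 = 15649045.

15649045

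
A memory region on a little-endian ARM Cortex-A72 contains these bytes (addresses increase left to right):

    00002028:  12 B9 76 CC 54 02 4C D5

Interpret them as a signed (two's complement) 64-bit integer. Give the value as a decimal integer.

-3077081882170050286

Little-endian: lowest address holds the least-significant byte.
Reassemble most-significant byte first: D5 4C 02 54 CC 76 B9 12 → 0xD54C0254CC76B912.
Top bit is set, so as a signed 64-bit value this is 0xD54C0254CC76B912 − 2^64 = -3077081882170050286.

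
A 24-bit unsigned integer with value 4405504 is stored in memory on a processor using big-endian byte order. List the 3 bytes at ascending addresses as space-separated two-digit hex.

4405504 in hexadecimal, padded to 24 bits, is 0x433900.
Split into bytes (most-significant first): 43 39 00.
Big-endian stores the most-significant byte at the lowest address.
So the memory order matches the most-significant-first order: 43 39 00.

43 39 00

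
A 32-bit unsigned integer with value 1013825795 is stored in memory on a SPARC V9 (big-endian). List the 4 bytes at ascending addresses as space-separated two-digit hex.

3C 6D C1 03

1013825795 in hexadecimal, padded to 32 bits, is 0x3C6DC103.
Split into bytes (most-significant first): 3C 6D C1 03.
In big-endian order the high byte comes first in memory.
So the memory order matches the most-significant-first order: 3C 6D C1 03.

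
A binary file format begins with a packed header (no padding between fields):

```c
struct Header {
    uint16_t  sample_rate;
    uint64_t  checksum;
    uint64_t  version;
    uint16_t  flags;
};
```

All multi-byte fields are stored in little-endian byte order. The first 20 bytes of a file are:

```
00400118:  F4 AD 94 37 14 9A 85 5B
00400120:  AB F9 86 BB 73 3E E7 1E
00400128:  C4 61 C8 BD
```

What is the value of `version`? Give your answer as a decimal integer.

7044789695648349062

`version` follows `sample_rate` (2 B), `checksum` (8 B), so it starts at offset 2 + 8 = 10 and occupies 8 bytes.
Bytes at offsets 10..17: 86 BB 73 3E E7 1E C4 61.
Little-endian: lowest address holds the least-significant byte.
Reassemble most-significant byte first: 61 C4 1E E7 3E 73 BB 86 → 0x61C41EE73E73BB86.
0x61C41EE73E73BB86 = 7044789695648349062.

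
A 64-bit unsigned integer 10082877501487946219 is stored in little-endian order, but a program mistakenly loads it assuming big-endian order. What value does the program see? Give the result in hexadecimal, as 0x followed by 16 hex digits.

10082877501487946219 in 64-bit hexadecimal is 0x8BED93AA8DF799EB.
Stored little-endian, the bytes at ascending addresses are EB 99 F7 8D AA 93 ED 8B.
Read back as big-endian, the last byte is least significant, giving 0xEB99F78DAA93ED8B.

0xEB99F78DAA93ED8B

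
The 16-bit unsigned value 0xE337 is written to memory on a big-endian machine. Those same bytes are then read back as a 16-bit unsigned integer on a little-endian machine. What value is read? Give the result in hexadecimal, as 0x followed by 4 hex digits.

0x37E3

Stored big-endian, the bytes at ascending addresses are E3 37.
Read back as little-endian, the first byte is least significant, giving 0x37E3.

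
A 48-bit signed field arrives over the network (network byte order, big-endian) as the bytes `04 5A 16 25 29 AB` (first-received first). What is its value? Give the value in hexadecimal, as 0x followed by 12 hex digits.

0x045A162529AB

Big-endian: lowest address holds the most-significant byte.
The bytes are already most-significant first: 0x045A162529AB.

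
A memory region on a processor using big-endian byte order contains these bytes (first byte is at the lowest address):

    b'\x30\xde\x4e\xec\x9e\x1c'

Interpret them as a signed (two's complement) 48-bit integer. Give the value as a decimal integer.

In big-endian order the high byte comes first in memory.
The bytes are already most-significant first: 0x30DE4EEC9E1C.
0x30DE4EEC9E1C = 53731365002780.

53731365002780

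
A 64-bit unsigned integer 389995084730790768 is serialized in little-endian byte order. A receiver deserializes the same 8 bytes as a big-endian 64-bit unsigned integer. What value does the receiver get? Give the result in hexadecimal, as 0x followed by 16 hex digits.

389995084730790768 in 64-bit hexadecimal is 0x05698A769986F370.
Stored little-endian, the bytes at ascending addresses are 70 F3 86 99 76 8A 69 05.
Read back as big-endian, the last byte is least significant, giving 0x70F38699768A6905.

0x70F38699768A6905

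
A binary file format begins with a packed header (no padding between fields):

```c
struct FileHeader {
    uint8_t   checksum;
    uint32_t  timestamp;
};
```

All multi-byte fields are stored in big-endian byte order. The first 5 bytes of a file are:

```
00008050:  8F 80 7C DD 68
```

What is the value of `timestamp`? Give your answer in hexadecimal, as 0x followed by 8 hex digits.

0x807CDD68

`timestamp` follows `checksum` (1 byte), so it starts at byte offset 1 and occupies 4 bytes.
Bytes at offsets 1..4: 80 7C DD 68.
In big-endian order the high byte comes first in memory.
The bytes are already most-significant first: 0x807CDD68.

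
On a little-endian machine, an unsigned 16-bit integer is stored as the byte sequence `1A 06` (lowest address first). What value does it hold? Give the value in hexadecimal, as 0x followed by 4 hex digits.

Little-endian stores the least-significant byte at the lowest address.
Reassemble most-significant byte first: 06 1A → 0x061A.

0x061A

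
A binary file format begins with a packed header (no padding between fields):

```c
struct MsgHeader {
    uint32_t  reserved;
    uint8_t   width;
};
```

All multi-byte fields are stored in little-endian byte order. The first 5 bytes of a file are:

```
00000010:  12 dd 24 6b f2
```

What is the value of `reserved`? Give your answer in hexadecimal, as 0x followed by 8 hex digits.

0x6B24DD12

`reserved` is the first field, at byte offset 0, occupying 4 bytes.
Bytes at offsets 0..3: 12 DD 24 6B.
Little-endian: lowest address holds the least-significant byte.
Reassemble most-significant byte first: 6B 24 DD 12 → 0x6B24DD12.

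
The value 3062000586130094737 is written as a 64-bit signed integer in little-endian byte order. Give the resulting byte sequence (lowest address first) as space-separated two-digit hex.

91 7A 52 56 4F 69 7E 2A

3062000586130094737 in hexadecimal, padded to 64 bits, is 0x2A7E694F56527A91.
Split into bytes (most-significant first): 2A 7E 69 4F 56 52 7A 91.
Little-endian stores the least-significant byte at the lowest address.
So at ascending addresses the bytes are 91 7A 52 56 4F 69 7E 2A.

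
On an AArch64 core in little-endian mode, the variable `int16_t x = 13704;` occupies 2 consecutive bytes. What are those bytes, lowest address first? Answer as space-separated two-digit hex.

88 35

13704 in hexadecimal, padded to 16 bits, is 0x3588.
Split into bytes (most-significant first): 35 88.
In little-endian order the low byte comes first in memory.
So at ascending addresses the bytes are 88 35.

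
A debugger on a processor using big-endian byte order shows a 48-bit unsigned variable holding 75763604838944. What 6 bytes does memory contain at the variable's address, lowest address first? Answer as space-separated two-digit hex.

44 E8 16 C0 DA 20

75763604838944 in hexadecimal, padded to 48 bits, is 0x44E816C0DA20.
Split into bytes (most-significant first): 44 E8 16 C0 DA 20.
Big-endian stores the most-significant byte at the lowest address.
So the memory order matches the most-significant-first order: 44 E8 16 C0 DA 20.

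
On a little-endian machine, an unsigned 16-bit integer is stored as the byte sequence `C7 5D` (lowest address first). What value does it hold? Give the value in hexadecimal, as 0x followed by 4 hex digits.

Little-endian stores the least-significant byte at the lowest address.
Reassemble most-significant byte first: 5D C7 → 0x5DC7.

0x5DC7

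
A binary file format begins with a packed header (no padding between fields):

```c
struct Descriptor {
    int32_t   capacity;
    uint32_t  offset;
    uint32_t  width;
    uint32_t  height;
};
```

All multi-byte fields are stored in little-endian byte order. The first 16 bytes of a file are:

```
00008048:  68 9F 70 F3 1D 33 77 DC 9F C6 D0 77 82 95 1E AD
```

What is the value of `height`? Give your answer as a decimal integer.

`height` follows `capacity` (4 B), `offset` (4 B), `width` (4 B), so it starts at offset 4 + 4 + 4 = 12 and occupies 4 bytes.
Bytes at offsets 12..15: 82 95 1E AD.
In little-endian order the low byte comes first in memory.
Reassemble most-significant byte first: AD 1E 95 82 → 0xAD1E9582.
0xAD1E9582 = 2904462722.

2904462722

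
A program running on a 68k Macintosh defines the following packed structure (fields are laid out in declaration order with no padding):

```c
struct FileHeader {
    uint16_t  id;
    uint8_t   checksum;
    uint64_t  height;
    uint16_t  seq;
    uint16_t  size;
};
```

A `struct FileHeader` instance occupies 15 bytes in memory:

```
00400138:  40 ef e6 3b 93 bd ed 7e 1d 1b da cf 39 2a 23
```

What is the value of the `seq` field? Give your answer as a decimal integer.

53049

`seq` follows `id` (2 B), `checksum` (1 B), `height` (8 B), so it starts at offset 2 + 1 + 8 = 11 and occupies 2 bytes.
Bytes at offsets 11..12: CF 39.
Big-endian: lowest address holds the most-significant byte.
The bytes are already most-significant first: 0xCF39.
0xCF39 = 53049.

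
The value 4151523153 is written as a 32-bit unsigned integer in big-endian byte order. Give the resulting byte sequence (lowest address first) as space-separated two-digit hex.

F7 73 37 51

4151523153 in hexadecimal, padded to 32 bits, is 0xF7733751.
Split into bytes (most-significant first): F7 73 37 51.
In big-endian order the high byte comes first in memory.
So the memory order matches the most-significant-first order: F7 73 37 51.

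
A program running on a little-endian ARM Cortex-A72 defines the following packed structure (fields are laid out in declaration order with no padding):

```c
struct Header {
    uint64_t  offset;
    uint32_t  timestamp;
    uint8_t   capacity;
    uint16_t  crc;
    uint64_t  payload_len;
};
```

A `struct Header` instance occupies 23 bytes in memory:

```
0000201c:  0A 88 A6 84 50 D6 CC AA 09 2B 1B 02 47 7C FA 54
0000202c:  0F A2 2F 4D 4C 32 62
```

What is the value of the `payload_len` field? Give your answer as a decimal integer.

7075801858947813204

`payload_len` follows `offset` (8 B), `timestamp` (4 B), `capacity` (1 B), `crc` (2 B), so it starts at offset 8 + 4 + 1 + 2 = 15 and occupies 8 bytes.
Bytes at offsets 15..22: 54 0F A2 2F 4D 4C 32 62.
Little-endian: lowest address holds the least-significant byte.
Reassemble most-significant byte first: 62 32 4C 4D 2F A2 0F 54 → 0x62324C4D2FA20F54.
0x62324C4D2FA20F54 = 7075801858947813204.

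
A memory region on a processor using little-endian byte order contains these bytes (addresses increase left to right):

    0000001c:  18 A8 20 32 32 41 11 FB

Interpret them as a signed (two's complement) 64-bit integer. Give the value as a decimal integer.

-355431211740387304

Little-endian: lowest address holds the least-significant byte.
Reassemble most-significant byte first: FB 11 41 32 32 20 A8 18 → 0xFB1141323220A818.
Top bit is set, so as a signed 64-bit value this is 0xFB1141323220A818 − 2^64 = -355431211740387304.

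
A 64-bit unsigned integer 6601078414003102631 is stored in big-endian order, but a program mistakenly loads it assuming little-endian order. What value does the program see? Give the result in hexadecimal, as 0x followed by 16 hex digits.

6601078414003102631 in 64-bit hexadecimal is 0x5B9BBDD7F12763A7.
Stored big-endian, the bytes at ascending addresses are 5B 9B BD D7 F1 27 63 A7.
Read back as little-endian, the first byte is least significant, giving 0xA76327F1D7BD9B5B.

0xA76327F1D7BD9B5B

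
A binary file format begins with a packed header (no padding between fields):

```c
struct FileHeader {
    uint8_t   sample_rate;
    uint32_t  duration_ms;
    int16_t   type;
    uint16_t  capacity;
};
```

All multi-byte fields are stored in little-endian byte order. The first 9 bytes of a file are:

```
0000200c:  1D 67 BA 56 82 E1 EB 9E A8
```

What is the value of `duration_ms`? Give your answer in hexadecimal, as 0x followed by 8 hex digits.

0x8256BA67

`duration_ms` follows `sample_rate` (1 byte), so it starts at byte offset 1 and occupies 4 bytes.
Bytes at offsets 1..4: 67 BA 56 82.
Little-endian: lowest address holds the least-significant byte.
Reassemble most-significant byte first: 82 56 BA 67 → 0x8256BA67.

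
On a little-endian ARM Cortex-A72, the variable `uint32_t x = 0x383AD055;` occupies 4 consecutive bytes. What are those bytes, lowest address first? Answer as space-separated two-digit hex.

Split into bytes (most-significant first): 38 3A D0 55.
In little-endian order the low byte comes first in memory.
So at ascending addresses the bytes are 55 D0 3A 38.

55 D0 3A 38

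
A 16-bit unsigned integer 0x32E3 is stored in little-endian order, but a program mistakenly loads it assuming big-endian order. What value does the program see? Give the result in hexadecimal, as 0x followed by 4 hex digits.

0xE332

Stored little-endian, the bytes at ascending addresses are E3 32.
Read back as big-endian, the last byte is least significant, giving 0xE332.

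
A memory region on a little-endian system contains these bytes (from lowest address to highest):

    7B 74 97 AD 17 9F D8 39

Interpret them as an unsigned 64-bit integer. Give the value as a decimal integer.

4168256379176842363

Little-endian: lowest address holds the least-significant byte.
Reassemble most-significant byte first: 39 D8 9F 17 AD 97 74 7B → 0x39D89F17AD97747B.
0x39D89F17AD97747B = 4168256379176842363.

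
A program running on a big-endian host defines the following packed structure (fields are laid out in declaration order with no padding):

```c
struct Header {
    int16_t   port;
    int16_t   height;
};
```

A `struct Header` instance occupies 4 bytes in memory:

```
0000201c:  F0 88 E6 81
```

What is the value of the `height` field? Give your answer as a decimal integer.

`height` follows `port` (2 bytes), so it starts at byte offset 2 and occupies 2 bytes.
Bytes at offsets 2..3: E6 81.
In big-endian order the high byte comes first in memory.
The bytes are already most-significant first: 0xE681.
Top bit is set, so as a signed 16-bit value this is 0xE681 − 2^16 = -6527.

-6527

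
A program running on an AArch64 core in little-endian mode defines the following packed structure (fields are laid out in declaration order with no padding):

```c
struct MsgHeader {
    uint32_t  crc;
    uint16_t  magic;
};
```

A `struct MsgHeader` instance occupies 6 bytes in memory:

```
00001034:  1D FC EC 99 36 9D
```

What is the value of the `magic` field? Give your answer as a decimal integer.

40246

`magic` follows `crc` (4 bytes), so it starts at byte offset 4 and occupies 2 bytes.
Bytes at offsets 4..5: 36 9D.
Little-endian: lowest address holds the least-significant byte.
Reassemble most-significant byte first: 9D 36 → 0x9D36.
0x9D36 = 40246.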